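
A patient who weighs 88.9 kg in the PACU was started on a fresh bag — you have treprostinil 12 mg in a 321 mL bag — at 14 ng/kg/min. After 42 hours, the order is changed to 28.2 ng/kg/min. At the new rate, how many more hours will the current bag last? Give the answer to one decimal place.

Initial rate:
Dose = 14 ng/kg/min × 88.9 kg = 1244.6 ng/min
1244.6 ng/min × 60 min/hr = 74676 ng/hr
Concentration = 12 mg ÷ 321 mL = 0.03738318 mg/mL = 37383.18 ng/mL
Rate = 74676 ng/hr ÷ 37383.18 ng/mL = 1.997583 mL/hr
Volume infused so far = 1.997583 mL/hr × 42 hr = 83.89849 mL
Volume remaining = 321 − 83.89849 = 237.1015 mL
New rate:
Dose = 28.2 ng/kg/min × 88.9 kg = 2506.98 ng/min
2506.98 ng/min × 60 min/hr = 150418.8 ng/hr
Rate = 150418.8 ng/hr ÷ 37383.18 ng/mL = 4.023703 mL/hr
Time remaining = 237.1015 mL ÷ 4.023703 mL/hr = 58.9262 hr

58.9 hours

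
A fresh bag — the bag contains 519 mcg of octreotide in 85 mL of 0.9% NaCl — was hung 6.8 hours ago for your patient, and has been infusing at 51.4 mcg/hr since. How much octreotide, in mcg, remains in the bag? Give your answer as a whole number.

169 mcg

Concentration = 519 mcg ÷ 85 mL = 6.105882 mcg/mL
Rate = 51.4 mcg/hr ÷ 6.105882 mcg/mL = 8.418112 mL/hr
Volume infused = 8.418112 mL/hr × 6.8 hr = 57.24316 mL
Volume remaining = 85 − 57.24316 = 27.75684 mL
Drug remaining = 27.75684 mL × 6.105882 mcg/mL = 169.48 mcg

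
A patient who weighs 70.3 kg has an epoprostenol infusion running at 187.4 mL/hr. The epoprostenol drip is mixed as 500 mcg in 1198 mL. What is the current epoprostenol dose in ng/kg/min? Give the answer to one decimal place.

18.5 ng/kg/min

Concentration = 500 mcg ÷ 1198 mL = 0.4173623 mcg/mL = 417.3623 ng/mL
Drug rate = 187.4 mL/hr × 417.3623 ng/mL = 78213.69 ng/hr
78213.69 ng/hr ÷ 60 min/hr = 1303.561 ng/min
1303.561 ng/min ÷ 70.3 kg = 18.54284 ng/kg/min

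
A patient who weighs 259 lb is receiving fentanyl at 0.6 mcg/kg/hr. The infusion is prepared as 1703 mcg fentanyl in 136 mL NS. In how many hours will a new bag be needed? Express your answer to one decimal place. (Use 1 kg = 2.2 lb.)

24.1 hours

Weight = 259 lb ÷ 2.2 lb/kg = 117.7273 kg
Dose = 0.6 mcg/kg/hr × 117.7273 kg = 70.63636 mcg/hr
Concentration = 1703 mcg ÷ 136 mL = 12.52206 mcg/mL
Rate = 70.63636 mcg/hr ÷ 12.52206 mcg/mL = 5.640954 mL/hr
Duration = 136 mL ÷ 5.640954 mL/hr = 24.1094 hr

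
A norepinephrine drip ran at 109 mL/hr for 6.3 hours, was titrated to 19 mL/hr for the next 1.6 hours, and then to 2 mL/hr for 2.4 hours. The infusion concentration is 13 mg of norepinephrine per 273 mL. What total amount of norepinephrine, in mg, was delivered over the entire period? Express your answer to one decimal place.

Concentration = 13 mg ÷ 273 mL = 0.04761905 mg/mL
Stage 1: 109 mL/hr × 6.3 hr = 686.7 mL → 686.7 mL × 0.04761905 mg/mL = 32.7 mg
Stage 2: 19 mL/hr × 1.6 hr = 30.4 mL → 30.4 mL × 0.04761905 mg/mL = 1.447619 mg
Stage 3: 2 mL/hr × 2.4 hr = 4.8 mL → 4.8 mL × 0.04761905 mg/mL = 0.2285714 mg
Total = 32.7 + 1.447619 + 0.2285714 = 34.37619 mg

34.4 mg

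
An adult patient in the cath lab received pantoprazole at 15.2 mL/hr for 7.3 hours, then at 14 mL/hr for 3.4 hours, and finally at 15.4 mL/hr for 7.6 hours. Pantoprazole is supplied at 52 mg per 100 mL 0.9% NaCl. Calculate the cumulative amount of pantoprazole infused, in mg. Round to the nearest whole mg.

143 mg

Concentration = 52 mg ÷ 100 mL = 0.52 mg/mL
Stage 1: 15.2 mL/hr × 7.3 hr = 110.96 mL → 110.96 mL × 0.52 mg/mL = 57.6992 mg
Stage 2: 14 mL/hr × 3.4 hr = 47.6 mL → 47.6 mL × 0.52 mg/mL = 24.752 mg
Stage 3: 15.4 mL/hr × 7.6 hr = 117.04 mL → 117.04 mL × 0.52 mg/mL = 60.8608 mg
Total = 57.6992 + 24.752 + 60.8608 = 143.312 mg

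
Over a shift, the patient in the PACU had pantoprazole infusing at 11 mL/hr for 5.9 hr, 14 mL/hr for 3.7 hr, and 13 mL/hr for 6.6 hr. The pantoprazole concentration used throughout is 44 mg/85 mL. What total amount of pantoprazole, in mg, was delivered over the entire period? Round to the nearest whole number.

105 mg

Concentration = 44 mg ÷ 85 mL = 0.5176471 mg/mL
Stage 1: 11 mL/hr × 5.9 hr = 64.9 mL → 64.9 mL × 0.5176471 mg/mL = 33.59529 mg
Stage 2: 14 mL/hr × 3.7 hr = 51.8 mL → 51.8 mL × 0.5176471 mg/mL = 26.81412 mg
Stage 3: 13 mL/hr × 6.6 hr = 85.8 mL → 85.8 mL × 0.5176471 mg/mL = 44.41412 mg
Total = 33.59529 + 26.81412 + 44.41412 = 104.8235 mg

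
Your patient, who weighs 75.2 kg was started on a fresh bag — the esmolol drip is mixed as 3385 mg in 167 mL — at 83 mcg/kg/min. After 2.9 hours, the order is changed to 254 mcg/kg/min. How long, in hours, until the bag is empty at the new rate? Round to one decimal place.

Initial rate:
Dose = 83 mcg/kg/min × 75.2 kg = 6241.6 mcg/min
6241.6 mcg/min × 60 min/hr = 374496 mcg/hr
Concentration = 3385 mg ÷ 167 mL = 20.26946 mg/mL = 20269.46 mcg/mL
Rate = 374496 mcg/hr ÷ 20269.46 mcg/mL = 18.47587 mL/hr
Volume infused so far = 18.47587 mL/hr × 2.9 hr = 53.58003 mL
Volume remaining = 167 − 53.58003 = 113.42 mL
New rate:
Dose = 254 mcg/kg/min × 75.2 kg = 19100.8 mcg/min
19100.8 mcg/min × 60 min/hr = 1146048 mcg/hr
Rate = 1146048 mcg/hr ÷ 20269.46 mcg/mL = 56.54063 mL/hr
Time remaining = 113.42 mL ÷ 56.54063 mL/hr = 2.005991 hr

2.0 hours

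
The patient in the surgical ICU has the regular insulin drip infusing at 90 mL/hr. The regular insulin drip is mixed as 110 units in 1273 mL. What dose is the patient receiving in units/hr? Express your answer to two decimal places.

Concentration = 110 units ÷ 1273 mL = 0.08641005 units/mL
Drug rate = 90 mL/hr × 0.08641005 units/mL = 7.776905 units/hr

7.78 units/hr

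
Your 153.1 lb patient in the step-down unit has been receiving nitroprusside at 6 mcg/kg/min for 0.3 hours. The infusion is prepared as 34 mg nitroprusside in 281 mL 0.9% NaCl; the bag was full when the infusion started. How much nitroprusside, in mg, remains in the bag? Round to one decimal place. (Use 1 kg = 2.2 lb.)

26.5 mg

Weight = 153.1 lb ÷ 2.2 lb/kg = 69.59091 kg
Dose = 6 mcg/kg/min × 69.59091 kg = 417.5455 mcg/min
417.5455 mcg/min × 60 min/hr = 25052.73 mcg/hr
Concentration = 34 mg ÷ 281 mL = 0.1209964 mg/mL = 120.9964 mcg/mL
Rate = 25052.73 mcg/hr ÷ 120.9964 mcg/mL = 207.0534 mL/hr
Volume infused = 207.0534 mL/hr × 0.3 hr = 62.11603 mL
Volume remaining = 281 − 62.11603 = 218.884 mL
Drug remaining = 218.884 mL × 120.9964 mcg/mL = 26484.18 mcg = 26.48418 mg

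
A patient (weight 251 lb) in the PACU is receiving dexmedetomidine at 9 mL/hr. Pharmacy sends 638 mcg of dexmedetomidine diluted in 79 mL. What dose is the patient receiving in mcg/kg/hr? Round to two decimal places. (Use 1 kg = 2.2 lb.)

Weight = 251 lb ÷ 2.2 lb/kg = 114.0909 kg
Concentration = 638 mcg ÷ 79 mL = 8.075949 mcg/mL
Drug rate = 9 mL/hr × 8.075949 mcg/mL = 72.68354 mcg/hr
72.68354 mcg/hr ÷ 114.0909 kg = 0.6370669 mcg/kg/hr

0.64 mcg/kg/hr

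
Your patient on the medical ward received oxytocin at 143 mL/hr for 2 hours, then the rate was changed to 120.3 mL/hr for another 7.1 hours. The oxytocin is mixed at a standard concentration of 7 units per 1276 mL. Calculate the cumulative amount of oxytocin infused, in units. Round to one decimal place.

Concentration = 7 units ÷ 1276 mL = 0.005485893 units/mL
Stage 1: 143 mL/hr × 2 hr = 286 mL → 286 mL × 0.005485893 units/mL = 1.568966 units
Stage 2: 120.3 mL/hr × 7.1 hr = 854.13 mL → 854.13 mL × 0.005485893 units/mL = 4.685666 units
Total = 1.568966 + 4.685666 = 6.254632 units

6.3 units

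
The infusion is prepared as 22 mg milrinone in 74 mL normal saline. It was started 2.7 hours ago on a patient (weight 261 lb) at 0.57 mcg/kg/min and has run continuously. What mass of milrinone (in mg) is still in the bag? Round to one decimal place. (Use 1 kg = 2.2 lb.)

Weight = 261 lb ÷ 2.2 lb/kg = 118.6364 kg
Dose = 0.57 mcg/kg/min × 118.6364 kg = 67.62273 mcg/min
67.62273 mcg/min × 60 min/hr = 4057.364 mcg/hr
Concentration = 22 mg ÷ 74 mL = 0.2972973 mg/mL = 297.2973 mcg/mL
Rate = 4057.364 mcg/hr ÷ 297.2973 mcg/mL = 13.6475 mL/hr
Volume infused = 13.6475 mL/hr × 2.7 hr = 36.84824 mL
Volume remaining = 74 − 36.84824 = 37.15176 mL
Drug remaining = 37.15176 mL × 297.2973 mcg/mL = 11045.12 mcg = 11.04512 mg

11.0 mg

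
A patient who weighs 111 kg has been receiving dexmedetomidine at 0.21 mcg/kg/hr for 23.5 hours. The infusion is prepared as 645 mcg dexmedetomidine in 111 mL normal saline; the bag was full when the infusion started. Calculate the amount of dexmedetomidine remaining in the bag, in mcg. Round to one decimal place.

97.2 mcg

Dose = 0.21 mcg/kg/hr × 111 kg = 23.31 mcg/hr
Concentration = 645 mcg ÷ 111 mL = 5.810811 mcg/mL
Rate = 23.31 mcg/hr ÷ 5.810811 mcg/mL = 4.011488 mL/hr
Volume infused = 4.011488 mL/hr × 23.5 hr = 94.26998 mL
Volume remaining = 111 − 94.26998 = 16.73002 mL
Drug remaining = 16.73002 mL × 5.810811 mcg/mL = 97.215 mcg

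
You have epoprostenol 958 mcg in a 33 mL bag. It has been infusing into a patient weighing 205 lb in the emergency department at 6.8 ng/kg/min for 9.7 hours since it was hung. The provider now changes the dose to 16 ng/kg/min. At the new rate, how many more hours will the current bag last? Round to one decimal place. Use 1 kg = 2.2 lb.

Initial rate:
Weight = 205 lb ÷ 2.2 lb/kg = 93.18182 kg
Dose = 6.8 ng/kg/min × 93.18182 kg = 633.6364 ng/min
633.6364 ng/min × 60 min/hr = 38018.18 ng/hr
Concentration = 958 mcg ÷ 33 mL = 29.0303 mcg/mL = 29030.3 ng/mL
Rate = 38018.18 ng/hr ÷ 29030.3 ng/mL = 1.309603 mL/hr
Volume infused so far = 1.309603 mL/hr × 9.7 hr = 12.70315 mL
Volume remaining = 33 − 12.70315 = 20.29685 mL
New rate:
Dose = 16 ng/kg/min × 93.18182 kg = 1490.909 ng/min
1490.909 ng/min × 60 min/hr = 89454.55 ng/hr
Rate = 89454.55 ng/hr ÷ 29030.3 ng/mL = 3.08142 mL/hr
Time remaining = 20.29685 mL ÷ 3.08142 mL/hr = 6.58685 hr

6.6 hours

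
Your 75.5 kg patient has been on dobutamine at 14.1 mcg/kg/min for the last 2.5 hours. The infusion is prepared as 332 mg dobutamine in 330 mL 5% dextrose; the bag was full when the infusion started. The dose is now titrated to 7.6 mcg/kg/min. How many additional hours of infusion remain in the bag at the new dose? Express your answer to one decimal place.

Initial rate:
Dose = 14.1 mcg/kg/min × 75.5 kg = 1064.55 mcg/min
1064.55 mcg/min × 60 min/hr = 63873 mcg/hr
Concentration = 332 mg ÷ 330 mL = 1.006061 mg/mL = 1006.061 mcg/mL
Rate = 63873 mcg/hr ÷ 1006.061 mcg/mL = 63.48822 mL/hr
Volume infused so far = 63.48822 mL/hr × 2.5 hr = 158.7206 mL
Volume remaining = 330 − 158.7206 = 171.2794 mL
New rate:
Dose = 7.6 mcg/kg/min × 75.5 kg = 573.8 mcg/min
573.8 mcg/min × 60 min/hr = 34428 mcg/hr
Rate = 34428 mcg/hr ÷ 1006.061 mcg/mL = 34.2206 mL/hr
Time remaining = 171.2794 mL ÷ 34.2206 mL/hr = 5.005156 hr

5.0 hours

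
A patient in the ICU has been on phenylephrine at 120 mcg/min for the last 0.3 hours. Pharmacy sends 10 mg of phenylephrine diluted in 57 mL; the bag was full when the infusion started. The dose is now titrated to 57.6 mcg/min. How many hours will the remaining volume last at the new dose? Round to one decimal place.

2.3 hours

Initial rate:
120 mcg/min × 60 min/hr = 7200 mcg/hr
Concentration = 10 mg ÷ 57 mL = 0.1754386 mg/mL = 175.4386 mcg/mL
Rate = 7200 mcg/hr ÷ 175.4386 mcg/mL = 41.04 mL/hr
Volume infused so far = 41.04 mL/hr × 0.3 hr = 12.312 mL
Volume remaining = 57 − 12.312 = 44.688 mL
New rate:
57.6 mcg/min × 60 min/hr = 3456 mcg/hr
Rate = 3456 mcg/hr ÷ 175.4386 mcg/mL = 19.6992 mL/hr
Time remaining = 44.688 mL ÷ 19.6992 mL/hr = 2.268519 hr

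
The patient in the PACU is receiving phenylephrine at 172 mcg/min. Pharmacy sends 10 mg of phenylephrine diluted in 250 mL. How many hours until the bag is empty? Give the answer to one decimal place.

172 mcg/min × 60 min/hr = 10320 mcg/hr
Concentration = 10 mg ÷ 250 mL = 0.04 mg/mL = 40 mcg/mL
Rate = 10320 mcg/hr ÷ 40 mcg/mL = 258 mL/hr
Duration = 250 mL ÷ 258 mL/hr = 0.9689922 hr

1.0 hours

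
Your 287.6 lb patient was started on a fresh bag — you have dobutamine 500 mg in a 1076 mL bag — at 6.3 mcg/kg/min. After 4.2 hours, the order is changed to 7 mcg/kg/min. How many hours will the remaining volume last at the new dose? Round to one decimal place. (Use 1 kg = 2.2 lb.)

Initial rate:
Weight = 287.6 lb ÷ 2.2 lb/kg = 130.7273 kg
Dose = 6.3 mcg/kg/min × 130.7273 kg = 823.5818 mcg/min
823.5818 mcg/min × 60 min/hr = 49414.91 mcg/hr
Concentration = 500 mg ÷ 1076 mL = 0.464684 mg/mL = 464.684 mcg/mL
Rate = 49414.91 mcg/hr ÷ 464.684 mcg/mL = 106.3409 mL/hr
Volume infused so far = 106.3409 mL/hr × 4.2 hr = 446.6317 mL
Volume remaining = 1076 − 446.6317 = 629.3683 mL
New rate:
Dose = 7 mcg/kg/min × 130.7273 kg = 915.0909 mcg/min
915.0909 mcg/min × 60 min/hr = 54905.45 mcg/hr
Rate = 54905.45 mcg/hr ÷ 464.684 mcg/mL = 118.1565 mL/hr
Time remaining = 629.3683 mL ÷ 118.1565 mL/hr = 5.326563 hr

5.3 hours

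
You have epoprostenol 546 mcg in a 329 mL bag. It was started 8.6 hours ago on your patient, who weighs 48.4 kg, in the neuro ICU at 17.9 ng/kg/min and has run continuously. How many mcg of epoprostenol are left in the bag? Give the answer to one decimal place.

99.0 mcg

Dose = 17.9 ng/kg/min × 48.4 kg = 866.36 ng/min
866.36 ng/min × 60 min/hr = 51981.6 ng/hr
Concentration = 546 mcg ÷ 329 mL = 1.659574 mcg/mL = 1659.574 ng/mL
Rate = 51981.6 ng/hr ÷ 1659.574 ng/mL = 31.32225 mL/hr
Volume infused = 31.32225 mL/hr × 8.6 hr = 269.3713 mL
Volume remaining = 329 − 269.3713 = 59.62868 mL
Drug remaining = 59.62868 mL × 1659.574 ng/mL = 98958.24 ng = 98.95824 mcg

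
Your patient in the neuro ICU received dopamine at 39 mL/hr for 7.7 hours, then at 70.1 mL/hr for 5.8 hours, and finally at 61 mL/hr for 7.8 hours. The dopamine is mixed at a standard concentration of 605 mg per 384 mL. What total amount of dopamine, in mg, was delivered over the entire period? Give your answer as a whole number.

Concentration = 605 mg ÷ 384 mL = 1.575521 mg/mL
Stage 1: 39 mL/hr × 7.7 hr = 300.3 mL → 300.3 mL × 1.575521 mg/mL = 473.1289 mg
Stage 2: 70.1 mL/hr × 5.8 hr = 406.58 mL → 406.58 mL × 1.575521 mg/mL = 640.5753 mg
Stage 3: 61 mL/hr × 7.8 hr = 475.8 mL → 475.8 mL × 1.575521 mg/mL = 749.6328 mg
Total = 473.1289 + 640.5753 + 749.6328 = 1863.337 mg

1863 mg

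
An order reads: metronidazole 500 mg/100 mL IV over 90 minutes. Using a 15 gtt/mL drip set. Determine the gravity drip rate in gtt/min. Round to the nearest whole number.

17 gtt/min

100 mL ÷ (90 min) = 1.111111 mL/min
1.111111 mL/min × 15 gtt/mL = 16.66667 gtt/min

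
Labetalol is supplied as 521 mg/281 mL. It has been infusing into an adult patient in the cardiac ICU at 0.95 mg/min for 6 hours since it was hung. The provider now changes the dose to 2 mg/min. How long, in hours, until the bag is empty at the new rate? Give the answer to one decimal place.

Initial rate:
0.95 mg/min × 60 min/hr = 57 mg/hr
Concentration = 521 mg ÷ 281 mL = 1.854093 mg/mL
Rate = 57 mg/hr ÷ 1.854093 mg/mL = 30.7428 mL/hr
Volume infused so far = 30.7428 mL/hr × 6 hr = 184.4568 mL
Volume remaining = 281 − 184.4568 = 96.54319 mL
New rate:
2 mg/min × 60 min/hr = 120 mg/hr
Rate = 120 mg/hr ÷ 1.854093 mg/mL = 64.72169 mL/hr
Time remaining = 96.54319 mL ÷ 64.72169 mL/hr = 1.491667 hr

1.5 hours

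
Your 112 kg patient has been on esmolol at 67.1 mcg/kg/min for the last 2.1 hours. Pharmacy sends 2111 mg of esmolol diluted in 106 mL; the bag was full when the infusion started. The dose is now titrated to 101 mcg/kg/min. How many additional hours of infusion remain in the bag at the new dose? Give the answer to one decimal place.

1.7 hours

Initial rate:
Dose = 67.1 mcg/kg/min × 112 kg = 7515.2 mcg/min
7515.2 mcg/min × 60 min/hr = 450912 mcg/hr
Concentration = 2111 mg ÷ 106 mL = 19.91509 mg/mL = 19915.09 mcg/mL
Rate = 450912 mcg/hr ÷ 19915.09 mcg/mL = 22.64172 mL/hr
Volume infused so far = 22.64172 mL/hr × 2.1 hr = 47.54761 mL
Volume remaining = 106 − 47.54761 = 58.45239 mL
New rate:
Dose = 101 mcg/kg/min × 112 kg = 11312 mcg/min
11312 mcg/min × 60 min/hr = 678720 mcg/hr
Rate = 678720 mcg/hr ÷ 19915.09 mcg/mL = 34.08068 mL/hr
Time remaining = 58.45239 mL ÷ 34.08068 mL/hr = 1.715118 hr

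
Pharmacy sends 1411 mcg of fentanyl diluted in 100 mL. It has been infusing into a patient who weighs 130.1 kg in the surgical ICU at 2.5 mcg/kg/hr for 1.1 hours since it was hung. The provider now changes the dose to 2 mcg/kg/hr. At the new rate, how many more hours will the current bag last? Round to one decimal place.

4.0 hours

Initial rate:
Dose = 2.5 mcg/kg/hr × 130.1 kg = 325.25 mcg/hr
Concentration = 1411 mcg ÷ 100 mL = 14.11 mcg/mL
Rate = 325.25 mcg/hr ÷ 14.11 mcg/mL = 23.05103 mL/hr
Volume infused so far = 23.05103 mL/hr × 1.1 hr = 25.35613 mL
Volume remaining = 100 − 25.35613 = 74.64387 mL
New rate:
Dose = 2 mcg/kg/hr × 130.1 kg = 260.2 mcg/hr
Rate = 260.2 mcg/hr ÷ 14.11 mcg/mL = 18.44082 mL/hr
Time remaining = 74.64387 mL ÷ 18.44082 mL/hr = 4.047752 hr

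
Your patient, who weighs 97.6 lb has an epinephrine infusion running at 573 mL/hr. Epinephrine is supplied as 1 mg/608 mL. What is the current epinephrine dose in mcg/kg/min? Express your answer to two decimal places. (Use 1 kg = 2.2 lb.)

0.35 mcg/kg/min

Weight = 97.6 lb ÷ 2.2 lb/kg = 44.36364 kg
Concentration = 1 mg ÷ 608 mL = 0.001644737 mg/mL = 1.644737 mcg/mL
Drug rate = 573 mL/hr × 1.644737 mcg/mL = 942.4342 mcg/hr
942.4342 mcg/hr ÷ 60 min/hr = 15.70724 mcg/min
15.70724 mcg/min ÷ 44.36364 kg = 0.3540566 mcg/kg/min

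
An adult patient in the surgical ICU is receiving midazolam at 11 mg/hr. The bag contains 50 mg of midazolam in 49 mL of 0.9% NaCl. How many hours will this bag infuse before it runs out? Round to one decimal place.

Concentration = 50 mg ÷ 49 mL = 1.020408 mg/mL
Rate = 11 mg/hr ÷ 1.020408 mg/mL = 10.78 mL/hr
Duration = 49 mL ÷ 10.78 mL/hr = 4.545455 hr

4.5 hours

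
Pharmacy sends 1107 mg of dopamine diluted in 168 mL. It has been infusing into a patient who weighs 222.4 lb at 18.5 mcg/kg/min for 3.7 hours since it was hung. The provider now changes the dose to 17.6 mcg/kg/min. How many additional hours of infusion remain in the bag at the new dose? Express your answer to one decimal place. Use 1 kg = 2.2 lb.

Initial rate:
Weight = 222.4 lb ÷ 2.2 lb/kg = 101.0909 kg
Dose = 18.5 mcg/kg/min × 101.0909 kg = 1870.182 mcg/min
1870.182 mcg/min × 60 min/hr = 112210.9 mcg/hr
Concentration = 1107 mg ÷ 168 mL = 6.589286 mg/mL = 6589.286 mcg/mL
Rate = 112210.9 mcg/hr ÷ 6589.286 mcg/mL = 17.0293 mL/hr
Volume infused so far = 17.0293 mL/hr × 3.7 hr = 63.0084 mL
Volume remaining = 168 − 63.0084 = 104.9916 mL
New rate:
Dose = 17.6 mcg/kg/min × 101.0909 kg = 1779.2 mcg/min
1779.2 mcg/min × 60 min/hr = 106752 mcg/hr
Rate = 106752 mcg/hr ÷ 6589.286 mcg/mL = 16.20085 mL/hr
Time remaining = 104.9916 mL ÷ 16.20085 mL/hr = 6.480625 hr

6.5 hours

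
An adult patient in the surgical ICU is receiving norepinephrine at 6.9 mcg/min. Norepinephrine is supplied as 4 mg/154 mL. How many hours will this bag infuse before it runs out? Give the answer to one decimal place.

9.7 hours

6.9 mcg/min × 60 min/hr = 414 mcg/hr
Concentration = 4 mg ÷ 154 mL = 0.02597403 mg/mL = 25.97403 mcg/mL
Rate = 414 mcg/hr ÷ 25.97403 mcg/mL = 15.939 mL/hr
Duration = 154 mL ÷ 15.939 mL/hr = 9.661836 hr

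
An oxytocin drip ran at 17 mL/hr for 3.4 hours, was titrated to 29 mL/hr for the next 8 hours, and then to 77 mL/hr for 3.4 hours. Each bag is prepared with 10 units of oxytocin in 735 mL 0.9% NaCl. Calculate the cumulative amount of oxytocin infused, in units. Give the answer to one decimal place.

7.5 units

Concentration = 10 units ÷ 735 mL = 0.01360544 units/mL
Stage 1: 17 mL/hr × 3.4 hr = 57.8 mL → 57.8 mL × 0.01360544 units/mL = 0.7863946 units
Stage 2: 29 mL/hr × 8 hr = 232 mL → 232 mL × 0.01360544 units/mL = 3.156463 units
Stage 3: 77 mL/hr × 3.4 hr = 261.8 mL → 261.8 mL × 0.01360544 units/mL = 3.561905 units
Total = 0.7863946 + 3.156463 + 3.561905 = 7.504762 units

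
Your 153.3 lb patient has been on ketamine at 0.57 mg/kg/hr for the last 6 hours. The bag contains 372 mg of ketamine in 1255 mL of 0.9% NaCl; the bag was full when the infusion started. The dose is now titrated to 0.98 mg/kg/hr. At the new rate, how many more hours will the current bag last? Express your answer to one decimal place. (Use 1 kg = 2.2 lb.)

2.0 hours

Initial rate:
Weight = 153.3 lb ÷ 2.2 lb/kg = 69.68182 kg
Dose = 0.57 mg/kg/hr × 69.68182 kg = 39.71864 mg/hr
Concentration = 372 mg ÷ 1255 mL = 0.2964143 mg/mL
Rate = 39.71864 mg/hr ÷ 0.2964143 mg/mL = 133.997 mL/hr
Volume infused so far = 133.997 mL/hr × 6 hr = 803.9821 mL
Volume remaining = 1255 − 803.9821 = 451.0179 mL
New rate:
Dose = 0.98 mg/kg/hr × 69.68182 kg = 68.28818 mg/hr
Rate = 68.28818 mg/hr ÷ 0.2964143 mg/mL = 230.3808 mL/hr
Time remaining = 451.0179 mL ÷ 230.3808 mL/hr = 1.957706 hr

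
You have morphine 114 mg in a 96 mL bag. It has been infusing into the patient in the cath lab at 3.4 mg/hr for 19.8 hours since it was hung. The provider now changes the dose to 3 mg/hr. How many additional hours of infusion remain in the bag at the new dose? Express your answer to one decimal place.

15.6 hours

Initial rate:
Concentration = 114 mg ÷ 96 mL = 1.1875 mg/mL
Rate = 3.4 mg/hr ÷ 1.1875 mg/mL = 2.863158 mL/hr
Volume infused so far = 2.863158 mL/hr × 19.8 hr = 56.69053 mL
Volume remaining = 96 − 56.69053 = 39.30947 mL
New rate:
Rate = 3 mg/hr ÷ 1.1875 mg/mL = 2.526316 mL/hr
Time remaining = 39.30947 mL ÷ 2.526316 mL/hr = 15.56 hr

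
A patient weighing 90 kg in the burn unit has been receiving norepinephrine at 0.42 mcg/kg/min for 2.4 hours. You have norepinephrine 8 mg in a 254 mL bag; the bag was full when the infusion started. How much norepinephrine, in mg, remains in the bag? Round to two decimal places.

Dose = 0.42 mcg/kg/min × 90 kg = 37.8 mcg/min
37.8 mcg/min × 60 min/hr = 2268 mcg/hr
Concentration = 8 mg ÷ 254 mL = 0.03149606 mg/mL = 31.49606 mcg/mL
Rate = 2268 mcg/hr ÷ 31.49606 mcg/mL = 72.009 mL/hr
Volume infused = 72.009 mL/hr × 2.4 hr = 172.8216 mL
Volume remaining = 254 − 172.8216 = 81.1784 mL
Drug remaining = 81.1784 mL × 31.49606 mcg/mL = 2556.8 mcg = 2.5568 mg

2.56 mg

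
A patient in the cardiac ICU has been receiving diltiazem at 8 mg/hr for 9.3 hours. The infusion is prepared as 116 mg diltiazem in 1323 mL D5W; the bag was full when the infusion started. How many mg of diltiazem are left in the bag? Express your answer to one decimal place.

Concentration = 116 mg ÷ 1323 mL = 0.08767952 mg/mL
Rate = 8 mg/hr ÷ 0.08767952 mg/mL = 91.24138 mL/hr
Volume infused = 91.24138 mL/hr × 9.3 hr = 848.5448 mL
Volume remaining = 1323 − 848.5448 = 474.4552 mL
Drug remaining = 474.4552 mL × 0.08767952 mg/mL = 41.6 mg

41.6 mg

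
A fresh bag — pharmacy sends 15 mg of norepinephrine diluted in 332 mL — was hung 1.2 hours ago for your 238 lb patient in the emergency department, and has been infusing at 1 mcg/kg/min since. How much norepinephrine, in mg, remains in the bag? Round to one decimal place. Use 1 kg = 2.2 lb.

Weight = 238 lb ÷ 2.2 lb/kg = 108.1818 kg
Dose = 1 mcg/kg/min × 108.1818 kg = 108.1818 mcg/min
108.1818 mcg/min × 60 min/hr = 6490.909 mcg/hr
Concentration = 15 mg ÷ 332 mL = 0.04518072 mg/mL = 45.18072 mcg/mL
Rate = 6490.909 mcg/hr ÷ 45.18072 mcg/mL = 143.6655 mL/hr
Volume infused = 143.6655 mL/hr × 1.2 hr = 172.3985 mL
Volume remaining = 332 − 172.3985 = 159.6015 mL
Drug remaining = 159.6015 mL × 45.18072 mcg/mL = 7210.909 mcg = 7.210909 mg

7.2 mg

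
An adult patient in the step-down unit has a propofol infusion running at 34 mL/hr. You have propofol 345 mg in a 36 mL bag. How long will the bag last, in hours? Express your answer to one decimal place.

Duration = 36 mL ÷ 34 mL/hr = 1.058824 hr

1.1 hours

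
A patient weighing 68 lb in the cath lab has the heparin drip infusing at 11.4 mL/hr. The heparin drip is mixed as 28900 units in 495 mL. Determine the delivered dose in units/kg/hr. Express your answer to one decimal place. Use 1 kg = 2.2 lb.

21.5 units/kg/hr

Weight = 68 lb ÷ 2.2 lb/kg = 30.90909 kg
Concentration = 28900 units ÷ 495 mL = 58.38384 units/mL
Drug rate = 11.4 mL/hr × 58.38384 units/mL = 665.5758 units/hr
665.5758 units/hr ÷ 30.90909 kg = 21.53333 units/kg/hr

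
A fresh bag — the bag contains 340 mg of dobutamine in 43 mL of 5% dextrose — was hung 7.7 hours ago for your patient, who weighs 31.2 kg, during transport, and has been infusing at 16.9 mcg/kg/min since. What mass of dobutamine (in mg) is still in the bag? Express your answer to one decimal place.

Dose = 16.9 mcg/kg/min × 31.2 kg = 527.28 mcg/min
527.28 mcg/min × 60 min/hr = 31636.8 mcg/hr
Concentration = 340 mg ÷ 43 mL = 7.906977 mg/mL = 7906.977 mcg/mL
Rate = 31636.8 mcg/hr ÷ 7906.977 mcg/mL = 4.001125 mL/hr
Volume infused = 4.001125 mL/hr × 7.7 hr = 30.80866 mL
Volume remaining = 43 − 30.80866 = 12.19134 mL
Drug remaining = 12.19134 mL × 7906.977 mcg/mL = 96396.64 mcg = 96.39664 mg

96.4 mg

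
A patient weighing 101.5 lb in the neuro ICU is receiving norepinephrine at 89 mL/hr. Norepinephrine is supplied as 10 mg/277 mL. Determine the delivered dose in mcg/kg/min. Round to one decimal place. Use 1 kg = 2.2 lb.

1.2 mcg/kg/min

Weight = 101.5 lb ÷ 2.2 lb/kg = 46.13636 kg
Concentration = 10 mg ÷ 277 mL = 0.03610108 mg/mL = 36.10108 mcg/mL
Drug rate = 89 mL/hr × 36.10108 mcg/mL = 3212.996 mcg/hr
3212.996 mcg/hr ÷ 60 min/hr = 53.54994 mcg/min
53.54994 mcg/min ÷ 46.13636 kg = 1.160688 mcg/kg/min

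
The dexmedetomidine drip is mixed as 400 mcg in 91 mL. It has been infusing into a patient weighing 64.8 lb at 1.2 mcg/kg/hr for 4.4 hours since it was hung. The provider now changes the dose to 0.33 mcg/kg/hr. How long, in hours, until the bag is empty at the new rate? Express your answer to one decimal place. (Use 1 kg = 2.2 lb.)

25.2 hours

Initial rate:
Weight = 64.8 lb ÷ 2.2 lb/kg = 29.45455 kg
Dose = 1.2 mcg/kg/hr × 29.45455 kg = 35.34545 mcg/hr
Concentration = 400 mcg ÷ 91 mL = 4.395604 mcg/mL
Rate = 35.34545 mcg/hr ÷ 4.395604 mcg/mL = 8.041091 mL/hr
Volume infused so far = 8.041091 mL/hr × 4.4 hr = 35.3808 mL
Volume remaining = 91 − 35.3808 = 55.6192 mL
New rate:
Dose = 0.33 mcg/kg/hr × 29.45455 kg = 9.72 mcg/hr
Rate = 9.72 mcg/hr ÷ 4.395604 mcg/mL = 2.2113 mL/hr
Time remaining = 55.6192 mL ÷ 2.2113 mL/hr = 25.15226 hr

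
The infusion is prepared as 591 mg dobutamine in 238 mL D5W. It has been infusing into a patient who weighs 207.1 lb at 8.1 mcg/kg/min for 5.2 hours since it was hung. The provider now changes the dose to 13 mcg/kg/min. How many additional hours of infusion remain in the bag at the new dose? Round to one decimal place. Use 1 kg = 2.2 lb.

4.8 hours

Initial rate:
Weight = 207.1 lb ÷ 2.2 lb/kg = 94.13636 kg
Dose = 8.1 mcg/kg/min × 94.13636 kg = 762.5045 mcg/min
762.5045 mcg/min × 60 min/hr = 45750.27 mcg/hr
Concentration = 591 mg ÷ 238 mL = 2.483193 mg/mL = 2483.193 mcg/mL
Rate = 45750.27 mcg/hr ÷ 2483.193 mcg/mL = 18.42397 mL/hr
Volume infused so far = 18.42397 mL/hr × 5.2 hr = 95.80463 mL
Volume remaining = 238 − 95.80463 = 142.1954 mL
New rate:
Dose = 13 mcg/kg/min × 94.13636 kg = 1223.773 mcg/min
1223.773 mcg/min × 60 min/hr = 73426.36 mcg/hr
Rate = 73426.36 mcg/hr ÷ 2483.193 mcg/mL = 29.56933 mL/hr
Time remaining = 142.1954 mL ÷ 29.56933 mL/hr = 4.80888 hr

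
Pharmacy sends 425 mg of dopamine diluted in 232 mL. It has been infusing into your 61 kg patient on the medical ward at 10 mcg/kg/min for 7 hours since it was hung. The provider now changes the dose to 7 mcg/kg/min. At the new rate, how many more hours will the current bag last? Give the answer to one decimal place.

6.6 hours

Initial rate:
Dose = 10 mcg/kg/min × 61 kg = 610 mcg/min
610 mcg/min × 60 min/hr = 36600 mcg/hr
Concentration = 425 mg ÷ 232 mL = 1.831897 mg/mL = 1831.897 mcg/mL
Rate = 36600 mcg/hr ÷ 1831.897 mcg/mL = 19.97929 mL/hr
Volume infused so far = 19.97929 mL/hr × 7 hr = 139.8551 mL
Volume remaining = 232 − 139.8551 = 92.14494 mL
New rate:
Dose = 7 mcg/kg/min × 61 kg = 427 mcg/min
427 mcg/min × 60 min/hr = 25620 mcg/hr
Rate = 25620 mcg/hr ÷ 1831.897 mcg/mL = 13.98551 mL/hr
Time remaining = 92.14494 mL ÷ 13.98551 mL/hr = 6.588603 hr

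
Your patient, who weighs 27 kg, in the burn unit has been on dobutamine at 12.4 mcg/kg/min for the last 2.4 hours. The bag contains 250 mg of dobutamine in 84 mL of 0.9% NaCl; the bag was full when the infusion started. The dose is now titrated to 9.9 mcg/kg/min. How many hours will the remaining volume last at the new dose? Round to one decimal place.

12.6 hours

Initial rate:
Dose = 12.4 mcg/kg/min × 27 kg = 334.8 mcg/min
334.8 mcg/min × 60 min/hr = 20088 mcg/hr
Concentration = 250 mg ÷ 84 mL = 2.97619 mg/mL = 2976.19 mcg/mL
Rate = 20088 mcg/hr ÷ 2976.19 mcg/mL = 6.749568 mL/hr
Volume infused so far = 6.749568 mL/hr × 2.4 hr = 16.19896 mL
Volume remaining = 84 − 16.19896 = 67.80104 mL
New rate:
Dose = 9.9 mcg/kg/min × 27 kg = 267.3 mcg/min
267.3 mcg/min × 60 min/hr = 16038 mcg/hr
Rate = 16038 mcg/hr ÷ 2976.19 mcg/mL = 5.388768 mL/hr
Time remaining = 67.80104 mL ÷ 5.388768 mL/hr = 12.58192 hr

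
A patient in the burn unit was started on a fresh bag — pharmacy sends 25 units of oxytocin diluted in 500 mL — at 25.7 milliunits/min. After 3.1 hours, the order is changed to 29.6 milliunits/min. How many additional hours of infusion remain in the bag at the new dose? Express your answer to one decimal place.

11.4 hours

Initial rate:
25.7 milliunits/min × 60 min/hr = 1542 milliunits/hr
Concentration = 25 units ÷ 500 mL = 0.05 units/mL = 50 milliunits/mL
Rate = 1542 milliunits/hr ÷ 50 milliunits/mL = 30.84 mL/hr
Volume infused so far = 30.84 mL/hr × 3.1 hr = 95.604 mL
Volume remaining = 500 − 95.604 = 404.396 mL
New rate:
29.6 milliunits/min × 60 min/hr = 1776 milliunits/hr
Rate = 1776 milliunits/hr ÷ 50 milliunits/mL = 35.52 mL/hr
Time remaining = 404.396 mL ÷ 35.52 mL/hr = 11.38502 hr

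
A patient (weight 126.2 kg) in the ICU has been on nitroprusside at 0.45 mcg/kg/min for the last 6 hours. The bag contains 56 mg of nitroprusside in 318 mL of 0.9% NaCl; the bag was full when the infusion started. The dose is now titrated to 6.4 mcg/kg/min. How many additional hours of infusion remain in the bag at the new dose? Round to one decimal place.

Initial rate:
Dose = 0.45 mcg/kg/min × 126.2 kg = 56.79 mcg/min
56.79 mcg/min × 60 min/hr = 3407.4 mcg/hr
Concentration = 56 mg ÷ 318 mL = 0.1761006 mg/mL = 176.1006 mcg/mL
Rate = 3407.4 mcg/hr ÷ 176.1006 mcg/mL = 19.34916 mL/hr
Volume infused so far = 19.34916 mL/hr × 6 hr = 116.095 mL
Volume remaining = 318 − 116.095 = 201.905 mL
New rate:
Dose = 6.4 mcg/kg/min × 126.2 kg = 807.68 mcg/min
807.68 mcg/min × 60 min/hr = 48460.8 mcg/hr
Rate = 48460.8 mcg/hr ÷ 176.1006 mcg/mL = 275.1881 mL/hr
Time remaining = 201.905 mL ÷ 275.1881 mL/hr = 0.7336982 hr

0.7 hours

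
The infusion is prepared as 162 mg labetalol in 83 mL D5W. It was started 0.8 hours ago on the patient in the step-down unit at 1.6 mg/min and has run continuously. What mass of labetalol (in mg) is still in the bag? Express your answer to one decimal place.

1.6 mg/min × 60 min/hr = 96 mg/hr
Concentration = 162 mg ÷ 83 mL = 1.951807 mg/mL
Rate = 96 mg/hr ÷ 1.951807 mg/mL = 49.18519 mL/hr
Volume infused = 49.18519 mL/hr × 0.8 hr = 39.34815 mL
Volume remaining = 83 − 39.34815 = 43.65185 mL
Drug remaining = 43.65185 mL × 1.951807 mg/mL = 85.2 mg

85.2 mg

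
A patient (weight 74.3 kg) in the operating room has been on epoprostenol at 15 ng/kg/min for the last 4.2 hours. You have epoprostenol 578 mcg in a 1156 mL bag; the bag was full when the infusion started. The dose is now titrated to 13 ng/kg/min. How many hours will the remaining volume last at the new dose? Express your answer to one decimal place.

Initial rate:
Dose = 15 ng/kg/min × 74.3 kg = 1114.5 ng/min
1114.5 ng/min × 60 min/hr = 66870 ng/hr
Concentration = 578 mcg ÷ 1156 mL = 0.5 mcg/mL = 500 ng/mL
Rate = 66870 ng/hr ÷ 500 ng/mL = 133.74 mL/hr
Volume infused so far = 133.74 mL/hr × 4.2 hr = 561.708 mL
Volume remaining = 1156 − 561.708 = 594.292 mL
New rate:
Dose = 13 ng/kg/min × 74.3 kg = 965.9 ng/min
965.9 ng/min × 60 min/hr = 57954 ng/hr
Rate = 57954 ng/hr ÷ 500 ng/mL = 115.908 mL/hr
Time remaining = 594.292 mL ÷ 115.908 mL/hr = 5.127273 hr

5.1 hours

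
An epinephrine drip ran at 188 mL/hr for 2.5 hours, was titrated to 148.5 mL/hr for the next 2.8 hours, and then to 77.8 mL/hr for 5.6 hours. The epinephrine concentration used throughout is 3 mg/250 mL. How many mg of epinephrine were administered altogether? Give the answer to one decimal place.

Concentration = 3 mg ÷ 250 mL = 0.012 mg/mL
Stage 1: 188 mL/hr × 2.5 hr = 470 mL → 470 mL × 0.012 mg/mL = 5.64 mg
Stage 2: 148.5 mL/hr × 2.8 hr = 415.8 mL → 415.8 mL × 0.012 mg/mL = 4.9896 mg
Stage 3: 77.8 mL/hr × 5.6 hr = 435.68 mL → 435.68 mL × 0.012 mg/mL = 5.22816 mg
Total = 5.64 + 4.9896 + 5.22816 = 15.85776 mg

15.9 mg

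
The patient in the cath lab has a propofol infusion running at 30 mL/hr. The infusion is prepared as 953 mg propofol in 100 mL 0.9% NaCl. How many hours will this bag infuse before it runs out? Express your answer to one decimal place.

3.3 hours

Duration = 100 mL ÷ 30 mL/hr = 3.333333 hr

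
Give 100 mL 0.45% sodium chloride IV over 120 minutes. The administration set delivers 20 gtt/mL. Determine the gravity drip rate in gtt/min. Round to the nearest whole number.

17 gtt/min

100 mL ÷ (120 min) = 0.8333333 mL/min
0.8333333 mL/min × 20 gtt/mL = 16.66667 gtt/min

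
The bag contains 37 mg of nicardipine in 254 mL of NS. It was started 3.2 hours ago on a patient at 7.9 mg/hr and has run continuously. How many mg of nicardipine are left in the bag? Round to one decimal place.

11.7 mg

Concentration = 37 mg ÷ 254 mL = 0.1456693 mg/mL
Rate = 7.9 mg/hr ÷ 0.1456693 mg/mL = 54.23243 mL/hr
Volume infused = 54.23243 mL/hr × 3.2 hr = 173.5438 mL
Volume remaining = 254 − 173.5438 = 80.45622 mL
Drug remaining = 80.45622 mL × 0.1456693 mg/mL = 11.72 mg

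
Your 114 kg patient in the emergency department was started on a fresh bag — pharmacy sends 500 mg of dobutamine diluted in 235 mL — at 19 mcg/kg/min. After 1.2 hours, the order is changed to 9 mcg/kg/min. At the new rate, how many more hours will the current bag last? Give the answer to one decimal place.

5.6 hours

Initial rate:
Dose = 19 mcg/kg/min × 114 kg = 2166 mcg/min
2166 mcg/min × 60 min/hr = 129960 mcg/hr
Concentration = 500 mg ÷ 235 mL = 2.12766 mg/mL = 2127.66 mcg/mL
Rate = 129960 mcg/hr ÷ 2127.66 mcg/mL = 61.0812 mL/hr
Volume infused so far = 61.0812 mL/hr × 1.2 hr = 73.29744 mL
Volume remaining = 235 − 73.29744 = 161.7026 mL
New rate:
Dose = 9 mcg/kg/min × 114 kg = 1026 mcg/min
1026 mcg/min × 60 min/hr = 61560 mcg/hr
Rate = 61560 mcg/hr ÷ 2127.66 mcg/mL = 28.9332 mL/hr
Time remaining = 161.7026 mL ÷ 28.9332 mL/hr = 5.588824 hr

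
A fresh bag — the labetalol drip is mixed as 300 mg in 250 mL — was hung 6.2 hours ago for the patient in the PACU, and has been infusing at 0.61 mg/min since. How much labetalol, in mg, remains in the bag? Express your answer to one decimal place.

0.61 mg/min × 60 min/hr = 36.6 mg/hr
Concentration = 300 mg ÷ 250 mL = 1.2 mg/mL
Rate = 36.6 mg/hr ÷ 1.2 mg/mL = 30.5 mL/hr
Volume infused = 30.5 mL/hr × 6.2 hr = 189.1 mL
Volume remaining = 250 − 189.1 = 60.9 mL
Drug remaining = 60.9 mL × 1.2 mg/mL = 73.08 mg

73.1 mg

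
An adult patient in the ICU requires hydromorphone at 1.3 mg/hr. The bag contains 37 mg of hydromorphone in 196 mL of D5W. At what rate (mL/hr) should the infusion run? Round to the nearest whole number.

Concentration = 37 mg ÷ 196 mL = 0.1887755 mg/mL
Rate = 1.3 mg/hr ÷ 0.1887755 mg/mL = 6.886486 mL/hr

7 mL/hr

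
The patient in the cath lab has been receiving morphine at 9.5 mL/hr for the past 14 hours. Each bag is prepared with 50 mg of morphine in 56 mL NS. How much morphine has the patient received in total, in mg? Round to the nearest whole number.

119 mg

Concentration = 50 mg ÷ 56 mL = 0.8928571 mg/mL
Drug rate = 9.5 mL/hr × 0.8928571 mg/mL = 8.482143 mg/hr
Total = 8.482143 mg/hr × 14 hr = 118.75 mg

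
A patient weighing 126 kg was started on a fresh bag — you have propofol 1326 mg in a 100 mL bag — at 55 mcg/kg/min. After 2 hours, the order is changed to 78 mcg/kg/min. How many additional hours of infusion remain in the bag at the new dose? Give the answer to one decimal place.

0.8 hours

Initial rate:
Dose = 55 mcg/kg/min × 126 kg = 6930 mcg/min
6930 mcg/min × 60 min/hr = 415800 mcg/hr
Concentration = 1326 mg ÷ 100 mL = 13.26 mg/mL = 13260 mcg/mL
Rate = 415800 mcg/hr ÷ 13260 mcg/mL = 31.35747 mL/hr
Volume infused so far = 31.35747 mL/hr × 2 hr = 62.71493 mL
Volume remaining = 100 − 62.71493 = 37.28507 mL
New rate:
Dose = 78 mcg/kg/min × 126 kg = 9828 mcg/min
9828 mcg/min × 60 min/hr = 589680 mcg/hr
Rate = 589680 mcg/hr ÷ 13260 mcg/mL = 44.47059 mL/hr
Time remaining = 37.28507 mL ÷ 44.47059 mL/hr = 0.8384208 hr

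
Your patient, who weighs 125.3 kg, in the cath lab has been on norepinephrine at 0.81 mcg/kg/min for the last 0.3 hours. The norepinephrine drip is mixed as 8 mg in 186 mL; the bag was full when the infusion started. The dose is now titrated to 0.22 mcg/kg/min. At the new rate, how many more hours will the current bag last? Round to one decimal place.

Initial rate:
Dose = 0.81 mcg/kg/min × 125.3 kg = 101.493 mcg/min
101.493 mcg/min × 60 min/hr = 6089.58 mcg/hr
Concentration = 8 mg ÷ 186 mL = 0.04301075 mg/mL = 43.01075 mcg/mL
Rate = 6089.58 mcg/hr ÷ 43.01075 mcg/mL = 141.5827 mL/hr
Volume infused so far = 141.5827 mL/hr × 0.3 hr = 42.47482 mL
Volume remaining = 186 − 42.47482 = 143.5252 mL
New rate:
Dose = 0.22 mcg/kg/min × 125.3 kg = 27.566 mcg/min
27.566 mcg/min × 60 min/hr = 1653.96 mcg/hr
Rate = 1653.96 mcg/hr ÷ 43.01075 mcg/mL = 38.45457 mL/hr
Time remaining = 143.5252 mL ÷ 38.45457 mL/hr = 3.732331 hr

3.7 hours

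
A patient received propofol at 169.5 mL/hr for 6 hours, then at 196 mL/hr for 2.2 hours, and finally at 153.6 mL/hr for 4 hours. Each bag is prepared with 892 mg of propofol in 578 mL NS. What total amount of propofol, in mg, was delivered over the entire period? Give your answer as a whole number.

3183 mg

Concentration = 892 mg ÷ 578 mL = 1.543253 mg/mL
Stage 1: 169.5 mL/hr × 6 hr = 1017 mL → 1017 mL × 1.543253 mg/mL = 1569.488 mg
Stage 2: 196 mL/hr × 2.2 hr = 431.2 mL → 431.2 mL × 1.543253 mg/mL = 665.4505 mg
Stage 3: 153.6 mL/hr × 4 hr = 614.4 mL → 614.4 mL × 1.543253 mg/mL = 948.1744 mg
Total = 1569.488 + 665.4505 + 948.1744 = 3183.113 mg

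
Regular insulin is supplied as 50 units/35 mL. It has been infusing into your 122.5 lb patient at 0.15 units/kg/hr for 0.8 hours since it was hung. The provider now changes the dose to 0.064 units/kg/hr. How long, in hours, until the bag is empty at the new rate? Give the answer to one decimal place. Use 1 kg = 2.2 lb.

Initial rate:
Weight = 122.5 lb ÷ 2.2 lb/kg = 55.68182 kg
Dose = 0.15 units/kg/hr × 55.68182 kg = 8.352273 units/hr
Concentration = 50 units ÷ 35 mL = 1.428571 units/mL
Rate = 8.352273 units/hr ÷ 1.428571 units/mL = 5.846591 mL/hr
Volume infused so far = 5.846591 mL/hr × 0.8 hr = 4.677273 mL
Volume remaining = 35 − 4.677273 = 30.32273 mL
New rate:
Dose = 0.064 units/kg/hr × 55.68182 kg = 3.563636 units/hr
Rate = 3.563636 units/hr ÷ 1.428571 units/mL = 2.494545 mL/hr
Time remaining = 30.32273 mL ÷ 2.494545 mL/hr = 12.15561 hr

12.2 hours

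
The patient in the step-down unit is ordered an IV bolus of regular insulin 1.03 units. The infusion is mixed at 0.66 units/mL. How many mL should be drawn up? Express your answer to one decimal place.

1.6 mL

Volume = 1.03 units ÷ 0.66 units/mL = 1.560606 mL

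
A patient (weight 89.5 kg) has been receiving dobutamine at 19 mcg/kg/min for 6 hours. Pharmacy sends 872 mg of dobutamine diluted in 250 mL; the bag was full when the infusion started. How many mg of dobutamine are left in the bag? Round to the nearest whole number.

260 mg

Dose = 19 mcg/kg/min × 89.5 kg = 1700.5 mcg/min
1700.5 mcg/min × 60 min/hr = 102030 mcg/hr
Concentration = 872 mg ÷ 250 mL = 3.488 mg/mL = 3488 mcg/mL
Rate = 102030 mcg/hr ÷ 3488 mcg/mL = 29.25172 mL/hr
Volume infused = 29.25172 mL/hr × 6 hr = 175.5103 mL
Volume remaining = 250 − 175.5103 = 74.48968 mL
Drug remaining = 74.48968 mL × 3488 mcg/mL = 259820 mcg = 259.82 mg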